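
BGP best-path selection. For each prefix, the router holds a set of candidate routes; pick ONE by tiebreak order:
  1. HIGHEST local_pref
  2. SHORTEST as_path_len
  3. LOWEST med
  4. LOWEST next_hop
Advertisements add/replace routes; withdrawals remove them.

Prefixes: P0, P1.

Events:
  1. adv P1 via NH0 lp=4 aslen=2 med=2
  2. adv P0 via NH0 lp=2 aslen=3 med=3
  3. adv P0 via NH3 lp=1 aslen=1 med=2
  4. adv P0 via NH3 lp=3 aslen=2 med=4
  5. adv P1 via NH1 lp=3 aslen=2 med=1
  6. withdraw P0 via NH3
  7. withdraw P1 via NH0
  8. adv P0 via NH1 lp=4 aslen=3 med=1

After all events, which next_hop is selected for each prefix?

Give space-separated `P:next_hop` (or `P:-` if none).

Op 1: best P0=- P1=NH0
Op 2: best P0=NH0 P1=NH0
Op 3: best P0=NH0 P1=NH0
Op 4: best P0=NH3 P1=NH0
Op 5: best P0=NH3 P1=NH0
Op 6: best P0=NH0 P1=NH0
Op 7: best P0=NH0 P1=NH1
Op 8: best P0=NH1 P1=NH1

Answer: P0:NH1 P1:NH1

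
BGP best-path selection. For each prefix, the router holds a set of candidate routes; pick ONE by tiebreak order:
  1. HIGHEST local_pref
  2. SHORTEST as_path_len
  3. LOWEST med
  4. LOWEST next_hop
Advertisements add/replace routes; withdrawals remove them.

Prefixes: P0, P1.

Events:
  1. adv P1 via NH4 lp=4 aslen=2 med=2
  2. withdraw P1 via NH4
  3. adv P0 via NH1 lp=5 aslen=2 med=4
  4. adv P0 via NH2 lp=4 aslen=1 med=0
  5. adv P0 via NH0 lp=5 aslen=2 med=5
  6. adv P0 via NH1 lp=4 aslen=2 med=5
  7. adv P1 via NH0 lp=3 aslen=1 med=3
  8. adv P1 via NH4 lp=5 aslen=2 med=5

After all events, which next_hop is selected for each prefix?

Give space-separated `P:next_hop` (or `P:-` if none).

Answer: P0:NH0 P1:NH4

Derivation:
Op 1: best P0=- P1=NH4
Op 2: best P0=- P1=-
Op 3: best P0=NH1 P1=-
Op 4: best P0=NH1 P1=-
Op 5: best P0=NH1 P1=-
Op 6: best P0=NH0 P1=-
Op 7: best P0=NH0 P1=NH0
Op 8: best P0=NH0 P1=NH4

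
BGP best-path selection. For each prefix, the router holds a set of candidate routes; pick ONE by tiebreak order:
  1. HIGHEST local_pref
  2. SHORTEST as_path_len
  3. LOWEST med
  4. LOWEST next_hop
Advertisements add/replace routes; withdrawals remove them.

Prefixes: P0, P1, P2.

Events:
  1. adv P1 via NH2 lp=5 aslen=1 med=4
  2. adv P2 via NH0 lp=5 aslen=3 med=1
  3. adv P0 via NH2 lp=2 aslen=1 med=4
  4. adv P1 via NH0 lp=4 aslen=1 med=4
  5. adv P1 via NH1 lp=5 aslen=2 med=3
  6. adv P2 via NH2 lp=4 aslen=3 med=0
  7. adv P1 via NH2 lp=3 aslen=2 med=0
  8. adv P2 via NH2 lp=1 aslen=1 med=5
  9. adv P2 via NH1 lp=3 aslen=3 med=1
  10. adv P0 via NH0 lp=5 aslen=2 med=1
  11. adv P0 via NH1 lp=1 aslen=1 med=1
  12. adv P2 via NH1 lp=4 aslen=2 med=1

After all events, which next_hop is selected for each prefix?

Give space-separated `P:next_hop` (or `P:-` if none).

Op 1: best P0=- P1=NH2 P2=-
Op 2: best P0=- P1=NH2 P2=NH0
Op 3: best P0=NH2 P1=NH2 P2=NH0
Op 4: best P0=NH2 P1=NH2 P2=NH0
Op 5: best P0=NH2 P1=NH2 P2=NH0
Op 6: best P0=NH2 P1=NH2 P2=NH0
Op 7: best P0=NH2 P1=NH1 P2=NH0
Op 8: best P0=NH2 P1=NH1 P2=NH0
Op 9: best P0=NH2 P1=NH1 P2=NH0
Op 10: best P0=NH0 P1=NH1 P2=NH0
Op 11: best P0=NH0 P1=NH1 P2=NH0
Op 12: best P0=NH0 P1=NH1 P2=NH0

Answer: P0:NH0 P1:NH1 P2:NH0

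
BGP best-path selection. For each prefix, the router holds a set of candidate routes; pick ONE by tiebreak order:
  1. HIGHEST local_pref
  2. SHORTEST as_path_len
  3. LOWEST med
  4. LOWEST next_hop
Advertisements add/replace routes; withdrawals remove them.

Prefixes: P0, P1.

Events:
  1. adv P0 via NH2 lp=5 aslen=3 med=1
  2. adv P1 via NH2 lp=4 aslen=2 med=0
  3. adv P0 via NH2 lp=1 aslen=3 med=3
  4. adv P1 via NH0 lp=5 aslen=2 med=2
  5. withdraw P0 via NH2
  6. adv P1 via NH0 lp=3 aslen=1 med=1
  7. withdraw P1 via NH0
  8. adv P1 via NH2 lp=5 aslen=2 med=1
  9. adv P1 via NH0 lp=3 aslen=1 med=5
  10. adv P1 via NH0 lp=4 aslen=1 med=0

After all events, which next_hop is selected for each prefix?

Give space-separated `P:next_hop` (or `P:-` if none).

Answer: P0:- P1:NH2

Derivation:
Op 1: best P0=NH2 P1=-
Op 2: best P0=NH2 P1=NH2
Op 3: best P0=NH2 P1=NH2
Op 4: best P0=NH2 P1=NH0
Op 5: best P0=- P1=NH0
Op 6: best P0=- P1=NH2
Op 7: best P0=- P1=NH2
Op 8: best P0=- P1=NH2
Op 9: best P0=- P1=NH2
Op 10: best P0=- P1=NH2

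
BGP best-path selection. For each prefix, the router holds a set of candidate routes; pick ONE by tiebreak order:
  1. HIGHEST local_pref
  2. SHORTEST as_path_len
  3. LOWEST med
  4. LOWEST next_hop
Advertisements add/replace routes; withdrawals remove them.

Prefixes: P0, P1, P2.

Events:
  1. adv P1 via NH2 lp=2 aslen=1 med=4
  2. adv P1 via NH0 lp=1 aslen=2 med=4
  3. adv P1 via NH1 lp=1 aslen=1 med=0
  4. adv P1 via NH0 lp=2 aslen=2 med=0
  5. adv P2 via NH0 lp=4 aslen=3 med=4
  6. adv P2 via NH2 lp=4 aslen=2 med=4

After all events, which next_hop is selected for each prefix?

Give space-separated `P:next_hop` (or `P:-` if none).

Op 1: best P0=- P1=NH2 P2=-
Op 2: best P0=- P1=NH2 P2=-
Op 3: best P0=- P1=NH2 P2=-
Op 4: best P0=- P1=NH2 P2=-
Op 5: best P0=- P1=NH2 P2=NH0
Op 6: best P0=- P1=NH2 P2=NH2

Answer: P0:- P1:NH2 P2:NH2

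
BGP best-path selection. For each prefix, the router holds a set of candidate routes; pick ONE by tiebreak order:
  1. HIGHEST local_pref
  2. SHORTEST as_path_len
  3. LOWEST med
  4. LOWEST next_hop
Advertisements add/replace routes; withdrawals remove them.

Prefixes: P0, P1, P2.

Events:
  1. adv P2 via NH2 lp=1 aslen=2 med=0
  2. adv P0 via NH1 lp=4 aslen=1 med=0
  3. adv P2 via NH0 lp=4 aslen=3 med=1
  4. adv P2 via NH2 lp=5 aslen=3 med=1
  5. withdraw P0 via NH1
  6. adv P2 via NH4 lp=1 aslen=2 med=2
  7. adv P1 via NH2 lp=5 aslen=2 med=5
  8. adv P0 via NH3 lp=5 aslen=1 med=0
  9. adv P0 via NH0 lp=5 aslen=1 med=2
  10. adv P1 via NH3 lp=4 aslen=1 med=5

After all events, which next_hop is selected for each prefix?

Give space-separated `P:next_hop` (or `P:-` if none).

Op 1: best P0=- P1=- P2=NH2
Op 2: best P0=NH1 P1=- P2=NH2
Op 3: best P0=NH1 P1=- P2=NH0
Op 4: best P0=NH1 P1=- P2=NH2
Op 5: best P0=- P1=- P2=NH2
Op 6: best P0=- P1=- P2=NH2
Op 7: best P0=- P1=NH2 P2=NH2
Op 8: best P0=NH3 P1=NH2 P2=NH2
Op 9: best P0=NH3 P1=NH2 P2=NH2
Op 10: best P0=NH3 P1=NH2 P2=NH2

Answer: P0:NH3 P1:NH2 P2:NH2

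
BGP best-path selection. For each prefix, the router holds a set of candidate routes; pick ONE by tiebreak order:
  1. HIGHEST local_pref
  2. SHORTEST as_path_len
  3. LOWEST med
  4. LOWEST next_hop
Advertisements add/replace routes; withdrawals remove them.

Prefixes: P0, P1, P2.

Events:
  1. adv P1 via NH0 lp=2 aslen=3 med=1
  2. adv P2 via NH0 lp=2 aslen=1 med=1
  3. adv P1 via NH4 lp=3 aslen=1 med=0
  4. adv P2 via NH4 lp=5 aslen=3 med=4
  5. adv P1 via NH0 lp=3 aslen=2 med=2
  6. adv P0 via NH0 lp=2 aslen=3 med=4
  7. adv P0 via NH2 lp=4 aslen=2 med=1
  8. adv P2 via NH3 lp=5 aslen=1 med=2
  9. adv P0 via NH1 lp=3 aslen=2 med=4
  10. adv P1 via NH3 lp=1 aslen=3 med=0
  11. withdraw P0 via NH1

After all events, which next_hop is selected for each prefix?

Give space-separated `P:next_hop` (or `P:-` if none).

Answer: P0:NH2 P1:NH4 P2:NH3

Derivation:
Op 1: best P0=- P1=NH0 P2=-
Op 2: best P0=- P1=NH0 P2=NH0
Op 3: best P0=- P1=NH4 P2=NH0
Op 4: best P0=- P1=NH4 P2=NH4
Op 5: best P0=- P1=NH4 P2=NH4
Op 6: best P0=NH0 P1=NH4 P2=NH4
Op 7: best P0=NH2 P1=NH4 P2=NH4
Op 8: best P0=NH2 P1=NH4 P2=NH3
Op 9: best P0=NH2 P1=NH4 P2=NH3
Op 10: best P0=NH2 P1=NH4 P2=NH3
Op 11: best P0=NH2 P1=NH4 P2=NH3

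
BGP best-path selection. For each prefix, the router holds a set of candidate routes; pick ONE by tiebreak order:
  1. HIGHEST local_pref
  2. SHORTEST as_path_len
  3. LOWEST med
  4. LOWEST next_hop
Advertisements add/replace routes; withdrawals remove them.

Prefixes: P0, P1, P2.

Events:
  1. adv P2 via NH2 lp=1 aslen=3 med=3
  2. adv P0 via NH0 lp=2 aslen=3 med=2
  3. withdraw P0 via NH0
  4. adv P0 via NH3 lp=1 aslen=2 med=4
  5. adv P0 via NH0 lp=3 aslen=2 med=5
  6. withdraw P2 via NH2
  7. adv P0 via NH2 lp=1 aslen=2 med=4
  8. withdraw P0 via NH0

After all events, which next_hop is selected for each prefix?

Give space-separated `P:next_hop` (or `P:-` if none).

Answer: P0:NH2 P1:- P2:-

Derivation:
Op 1: best P0=- P1=- P2=NH2
Op 2: best P0=NH0 P1=- P2=NH2
Op 3: best P0=- P1=- P2=NH2
Op 4: best P0=NH3 P1=- P2=NH2
Op 5: best P0=NH0 P1=- P2=NH2
Op 6: best P0=NH0 P1=- P2=-
Op 7: best P0=NH0 P1=- P2=-
Op 8: best P0=NH2 P1=- P2=-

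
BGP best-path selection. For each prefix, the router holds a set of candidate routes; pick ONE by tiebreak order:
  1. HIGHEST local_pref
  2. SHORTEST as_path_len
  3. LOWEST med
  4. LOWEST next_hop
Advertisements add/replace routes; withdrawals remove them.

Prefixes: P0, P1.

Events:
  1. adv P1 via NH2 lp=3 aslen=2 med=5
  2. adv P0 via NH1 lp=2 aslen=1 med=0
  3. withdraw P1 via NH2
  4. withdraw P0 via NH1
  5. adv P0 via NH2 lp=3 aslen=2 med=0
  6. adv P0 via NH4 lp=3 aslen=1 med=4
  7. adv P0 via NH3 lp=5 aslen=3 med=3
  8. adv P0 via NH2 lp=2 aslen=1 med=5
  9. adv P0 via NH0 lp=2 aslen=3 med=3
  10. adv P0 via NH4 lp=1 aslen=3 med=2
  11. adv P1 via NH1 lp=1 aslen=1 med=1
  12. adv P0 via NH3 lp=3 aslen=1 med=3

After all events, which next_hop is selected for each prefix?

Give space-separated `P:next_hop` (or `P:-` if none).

Answer: P0:NH3 P1:NH1

Derivation:
Op 1: best P0=- P1=NH2
Op 2: best P0=NH1 P1=NH2
Op 3: best P0=NH1 P1=-
Op 4: best P0=- P1=-
Op 5: best P0=NH2 P1=-
Op 6: best P0=NH4 P1=-
Op 7: best P0=NH3 P1=-
Op 8: best P0=NH3 P1=-
Op 9: best P0=NH3 P1=-
Op 10: best P0=NH3 P1=-
Op 11: best P0=NH3 P1=NH1
Op 12: best P0=NH3 P1=NH1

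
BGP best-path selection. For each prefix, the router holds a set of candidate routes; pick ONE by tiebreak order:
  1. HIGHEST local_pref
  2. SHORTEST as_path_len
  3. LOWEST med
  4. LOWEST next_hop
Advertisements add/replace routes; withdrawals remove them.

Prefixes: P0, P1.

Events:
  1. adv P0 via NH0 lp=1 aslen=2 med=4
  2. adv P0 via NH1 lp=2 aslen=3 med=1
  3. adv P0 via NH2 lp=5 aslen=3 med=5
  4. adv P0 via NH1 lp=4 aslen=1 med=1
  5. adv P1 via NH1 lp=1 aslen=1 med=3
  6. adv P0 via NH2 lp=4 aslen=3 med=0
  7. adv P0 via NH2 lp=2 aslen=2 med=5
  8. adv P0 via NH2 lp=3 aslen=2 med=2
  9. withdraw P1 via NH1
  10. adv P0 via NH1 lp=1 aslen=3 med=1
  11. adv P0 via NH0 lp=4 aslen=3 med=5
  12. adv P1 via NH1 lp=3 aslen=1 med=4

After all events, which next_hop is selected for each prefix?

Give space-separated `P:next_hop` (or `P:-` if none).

Answer: P0:NH0 P1:NH1

Derivation:
Op 1: best P0=NH0 P1=-
Op 2: best P0=NH1 P1=-
Op 3: best P0=NH2 P1=-
Op 4: best P0=NH2 P1=-
Op 5: best P0=NH2 P1=NH1
Op 6: best P0=NH1 P1=NH1
Op 7: best P0=NH1 P1=NH1
Op 8: best P0=NH1 P1=NH1
Op 9: best P0=NH1 P1=-
Op 10: best P0=NH2 P1=-
Op 11: best P0=NH0 P1=-
Op 12: best P0=NH0 P1=NH1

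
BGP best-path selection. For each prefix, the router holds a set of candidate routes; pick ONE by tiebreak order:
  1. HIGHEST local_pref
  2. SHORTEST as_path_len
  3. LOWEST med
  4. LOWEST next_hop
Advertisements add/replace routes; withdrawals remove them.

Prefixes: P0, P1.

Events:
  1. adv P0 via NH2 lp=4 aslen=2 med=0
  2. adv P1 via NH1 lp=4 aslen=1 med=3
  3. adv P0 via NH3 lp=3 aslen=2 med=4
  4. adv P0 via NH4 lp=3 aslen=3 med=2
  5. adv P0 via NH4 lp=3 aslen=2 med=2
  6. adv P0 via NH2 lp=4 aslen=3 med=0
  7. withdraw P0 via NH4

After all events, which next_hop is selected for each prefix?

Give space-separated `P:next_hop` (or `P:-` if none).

Op 1: best P0=NH2 P1=-
Op 2: best P0=NH2 P1=NH1
Op 3: best P0=NH2 P1=NH1
Op 4: best P0=NH2 P1=NH1
Op 5: best P0=NH2 P1=NH1
Op 6: best P0=NH2 P1=NH1
Op 7: best P0=NH2 P1=NH1

Answer: P0:NH2 P1:NH1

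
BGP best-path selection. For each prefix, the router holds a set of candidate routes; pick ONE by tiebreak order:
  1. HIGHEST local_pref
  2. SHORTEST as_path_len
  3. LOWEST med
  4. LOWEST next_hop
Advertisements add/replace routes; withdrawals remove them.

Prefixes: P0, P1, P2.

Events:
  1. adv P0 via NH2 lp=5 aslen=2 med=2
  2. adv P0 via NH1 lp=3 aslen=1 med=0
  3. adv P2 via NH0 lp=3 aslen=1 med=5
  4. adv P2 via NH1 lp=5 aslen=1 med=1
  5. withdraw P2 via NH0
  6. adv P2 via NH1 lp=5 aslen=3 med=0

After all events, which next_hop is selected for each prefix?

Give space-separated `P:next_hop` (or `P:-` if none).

Op 1: best P0=NH2 P1=- P2=-
Op 2: best P0=NH2 P1=- P2=-
Op 3: best P0=NH2 P1=- P2=NH0
Op 4: best P0=NH2 P1=- P2=NH1
Op 5: best P0=NH2 P1=- P2=NH1
Op 6: best P0=NH2 P1=- P2=NH1

Answer: P0:NH2 P1:- P2:NH1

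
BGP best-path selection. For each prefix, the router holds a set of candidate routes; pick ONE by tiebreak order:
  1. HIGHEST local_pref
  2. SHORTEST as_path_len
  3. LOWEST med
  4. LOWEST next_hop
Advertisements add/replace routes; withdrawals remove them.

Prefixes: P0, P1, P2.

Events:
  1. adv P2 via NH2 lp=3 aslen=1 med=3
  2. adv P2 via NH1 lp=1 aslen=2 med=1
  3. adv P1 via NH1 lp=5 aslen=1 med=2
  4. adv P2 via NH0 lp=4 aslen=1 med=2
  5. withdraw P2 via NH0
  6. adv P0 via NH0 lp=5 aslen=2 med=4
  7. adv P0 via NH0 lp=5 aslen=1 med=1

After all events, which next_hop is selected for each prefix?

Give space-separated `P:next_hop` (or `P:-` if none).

Op 1: best P0=- P1=- P2=NH2
Op 2: best P0=- P1=- P2=NH2
Op 3: best P0=- P1=NH1 P2=NH2
Op 4: best P0=- P1=NH1 P2=NH0
Op 5: best P0=- P1=NH1 P2=NH2
Op 6: best P0=NH0 P1=NH1 P2=NH2
Op 7: best P0=NH0 P1=NH1 P2=NH2

Answer: P0:NH0 P1:NH1 P2:NH2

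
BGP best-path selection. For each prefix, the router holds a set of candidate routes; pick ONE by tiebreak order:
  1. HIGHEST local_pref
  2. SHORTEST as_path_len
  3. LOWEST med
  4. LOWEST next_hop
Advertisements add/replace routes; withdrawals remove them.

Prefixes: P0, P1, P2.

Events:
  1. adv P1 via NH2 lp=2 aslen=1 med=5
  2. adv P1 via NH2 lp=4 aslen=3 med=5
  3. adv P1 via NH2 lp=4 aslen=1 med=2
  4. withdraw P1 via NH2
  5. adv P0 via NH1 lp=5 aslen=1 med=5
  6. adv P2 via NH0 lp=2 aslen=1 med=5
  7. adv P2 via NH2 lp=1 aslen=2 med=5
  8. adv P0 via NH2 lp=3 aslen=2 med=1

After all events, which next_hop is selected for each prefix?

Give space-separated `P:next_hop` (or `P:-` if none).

Answer: P0:NH1 P1:- P2:NH0

Derivation:
Op 1: best P0=- P1=NH2 P2=-
Op 2: best P0=- P1=NH2 P2=-
Op 3: best P0=- P1=NH2 P2=-
Op 4: best P0=- P1=- P2=-
Op 5: best P0=NH1 P1=- P2=-
Op 6: best P0=NH1 P1=- P2=NH0
Op 7: best P0=NH1 P1=- P2=NH0
Op 8: best P0=NH1 P1=- P2=NH0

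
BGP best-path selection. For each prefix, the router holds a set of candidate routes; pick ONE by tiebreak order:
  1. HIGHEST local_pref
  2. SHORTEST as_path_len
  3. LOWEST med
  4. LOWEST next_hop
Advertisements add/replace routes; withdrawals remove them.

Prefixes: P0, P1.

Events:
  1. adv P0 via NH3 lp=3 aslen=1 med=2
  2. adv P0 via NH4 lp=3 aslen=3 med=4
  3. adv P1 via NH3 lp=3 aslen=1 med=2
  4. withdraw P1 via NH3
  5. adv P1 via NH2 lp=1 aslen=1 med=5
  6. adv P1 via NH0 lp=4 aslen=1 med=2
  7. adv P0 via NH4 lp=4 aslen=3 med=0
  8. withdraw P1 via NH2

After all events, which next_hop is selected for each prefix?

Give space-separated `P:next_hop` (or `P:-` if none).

Op 1: best P0=NH3 P1=-
Op 2: best P0=NH3 P1=-
Op 3: best P0=NH3 P1=NH3
Op 4: best P0=NH3 P1=-
Op 5: best P0=NH3 P1=NH2
Op 6: best P0=NH3 P1=NH0
Op 7: best P0=NH4 P1=NH0
Op 8: best P0=NH4 P1=NH0

Answer: P0:NH4 P1:NH0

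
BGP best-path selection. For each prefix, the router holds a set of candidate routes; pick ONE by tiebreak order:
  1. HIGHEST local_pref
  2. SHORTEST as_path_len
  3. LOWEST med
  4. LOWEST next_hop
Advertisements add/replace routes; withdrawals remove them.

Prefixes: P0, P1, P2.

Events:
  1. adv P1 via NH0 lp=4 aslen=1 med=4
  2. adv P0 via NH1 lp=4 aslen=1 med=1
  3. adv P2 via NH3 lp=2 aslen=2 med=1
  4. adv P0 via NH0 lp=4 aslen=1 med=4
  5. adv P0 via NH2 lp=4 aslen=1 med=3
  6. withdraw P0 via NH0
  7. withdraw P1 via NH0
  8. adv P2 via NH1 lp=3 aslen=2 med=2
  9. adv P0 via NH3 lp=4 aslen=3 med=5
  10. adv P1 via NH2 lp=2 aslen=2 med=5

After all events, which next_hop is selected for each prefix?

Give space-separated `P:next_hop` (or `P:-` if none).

Op 1: best P0=- P1=NH0 P2=-
Op 2: best P0=NH1 P1=NH0 P2=-
Op 3: best P0=NH1 P1=NH0 P2=NH3
Op 4: best P0=NH1 P1=NH0 P2=NH3
Op 5: best P0=NH1 P1=NH0 P2=NH3
Op 6: best P0=NH1 P1=NH0 P2=NH3
Op 7: best P0=NH1 P1=- P2=NH3
Op 8: best P0=NH1 P1=- P2=NH1
Op 9: best P0=NH1 P1=- P2=NH1
Op 10: best P0=NH1 P1=NH2 P2=NH1

Answer: P0:NH1 P1:NH2 P2:NH1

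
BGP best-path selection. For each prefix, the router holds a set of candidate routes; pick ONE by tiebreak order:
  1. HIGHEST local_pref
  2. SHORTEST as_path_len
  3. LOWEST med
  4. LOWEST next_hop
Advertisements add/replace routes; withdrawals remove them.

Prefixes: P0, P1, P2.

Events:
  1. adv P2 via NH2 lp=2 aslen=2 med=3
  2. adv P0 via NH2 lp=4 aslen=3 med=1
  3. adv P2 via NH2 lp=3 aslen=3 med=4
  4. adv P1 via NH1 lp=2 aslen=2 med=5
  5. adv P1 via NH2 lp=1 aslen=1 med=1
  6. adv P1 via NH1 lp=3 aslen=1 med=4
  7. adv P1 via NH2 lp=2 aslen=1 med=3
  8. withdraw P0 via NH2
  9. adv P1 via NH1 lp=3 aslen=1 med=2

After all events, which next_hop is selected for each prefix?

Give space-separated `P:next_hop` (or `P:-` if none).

Answer: P0:- P1:NH1 P2:NH2

Derivation:
Op 1: best P0=- P1=- P2=NH2
Op 2: best P0=NH2 P1=- P2=NH2
Op 3: best P0=NH2 P1=- P2=NH2
Op 4: best P0=NH2 P1=NH1 P2=NH2
Op 5: best P0=NH2 P1=NH1 P2=NH2
Op 6: best P0=NH2 P1=NH1 P2=NH2
Op 7: best P0=NH2 P1=NH1 P2=NH2
Op 8: best P0=- P1=NH1 P2=NH2
Op 9: best P0=- P1=NH1 P2=NH2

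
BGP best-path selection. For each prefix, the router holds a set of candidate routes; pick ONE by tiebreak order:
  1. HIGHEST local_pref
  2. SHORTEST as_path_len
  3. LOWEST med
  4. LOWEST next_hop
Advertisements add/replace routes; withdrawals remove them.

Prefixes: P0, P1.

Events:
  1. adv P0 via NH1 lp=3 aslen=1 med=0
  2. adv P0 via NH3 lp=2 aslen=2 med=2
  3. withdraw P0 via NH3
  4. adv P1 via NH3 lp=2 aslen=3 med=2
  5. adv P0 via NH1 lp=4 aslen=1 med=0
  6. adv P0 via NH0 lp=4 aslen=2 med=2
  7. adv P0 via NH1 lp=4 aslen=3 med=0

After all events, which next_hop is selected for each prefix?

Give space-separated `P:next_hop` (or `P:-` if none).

Answer: P0:NH0 P1:NH3

Derivation:
Op 1: best P0=NH1 P1=-
Op 2: best P0=NH1 P1=-
Op 3: best P0=NH1 P1=-
Op 4: best P0=NH1 P1=NH3
Op 5: best P0=NH1 P1=NH3
Op 6: best P0=NH1 P1=NH3
Op 7: best P0=NH0 P1=NH3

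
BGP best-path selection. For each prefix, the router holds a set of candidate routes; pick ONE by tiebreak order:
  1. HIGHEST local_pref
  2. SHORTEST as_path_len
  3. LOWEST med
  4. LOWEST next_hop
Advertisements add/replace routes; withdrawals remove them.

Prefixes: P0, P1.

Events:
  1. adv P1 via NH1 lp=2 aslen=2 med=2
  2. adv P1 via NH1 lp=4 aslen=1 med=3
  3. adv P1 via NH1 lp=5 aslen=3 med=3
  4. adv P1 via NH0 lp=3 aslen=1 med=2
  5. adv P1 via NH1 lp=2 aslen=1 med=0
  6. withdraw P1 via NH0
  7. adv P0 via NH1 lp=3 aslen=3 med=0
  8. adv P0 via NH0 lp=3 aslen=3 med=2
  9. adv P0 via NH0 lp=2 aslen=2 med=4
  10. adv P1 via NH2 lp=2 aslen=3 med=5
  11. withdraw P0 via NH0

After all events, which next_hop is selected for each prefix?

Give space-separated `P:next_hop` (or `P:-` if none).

Answer: P0:NH1 P1:NH1

Derivation:
Op 1: best P0=- P1=NH1
Op 2: best P0=- P1=NH1
Op 3: best P0=- P1=NH1
Op 4: best P0=- P1=NH1
Op 5: best P0=- P1=NH0
Op 6: best P0=- P1=NH1
Op 7: best P0=NH1 P1=NH1
Op 8: best P0=NH1 P1=NH1
Op 9: best P0=NH1 P1=NH1
Op 10: best P0=NH1 P1=NH1
Op 11: best P0=NH1 P1=NH1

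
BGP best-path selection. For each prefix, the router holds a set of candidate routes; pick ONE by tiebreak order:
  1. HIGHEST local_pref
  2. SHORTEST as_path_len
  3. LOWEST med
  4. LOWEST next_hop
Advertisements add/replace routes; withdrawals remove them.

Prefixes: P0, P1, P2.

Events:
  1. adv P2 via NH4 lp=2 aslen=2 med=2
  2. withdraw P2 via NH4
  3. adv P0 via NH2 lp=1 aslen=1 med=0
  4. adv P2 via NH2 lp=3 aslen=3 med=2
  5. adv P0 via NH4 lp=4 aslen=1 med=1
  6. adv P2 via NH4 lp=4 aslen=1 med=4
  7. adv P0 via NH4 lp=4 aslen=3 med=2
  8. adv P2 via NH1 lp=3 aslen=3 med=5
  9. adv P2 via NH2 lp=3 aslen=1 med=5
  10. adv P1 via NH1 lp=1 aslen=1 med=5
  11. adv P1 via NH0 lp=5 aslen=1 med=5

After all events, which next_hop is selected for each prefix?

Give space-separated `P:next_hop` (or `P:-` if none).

Answer: P0:NH4 P1:NH0 P2:NH4

Derivation:
Op 1: best P0=- P1=- P2=NH4
Op 2: best P0=- P1=- P2=-
Op 3: best P0=NH2 P1=- P2=-
Op 4: best P0=NH2 P1=- P2=NH2
Op 5: best P0=NH4 P1=- P2=NH2
Op 6: best P0=NH4 P1=- P2=NH4
Op 7: best P0=NH4 P1=- P2=NH4
Op 8: best P0=NH4 P1=- P2=NH4
Op 9: best P0=NH4 P1=- P2=NH4
Op 10: best P0=NH4 P1=NH1 P2=NH4
Op 11: best P0=NH4 P1=NH0 P2=NH4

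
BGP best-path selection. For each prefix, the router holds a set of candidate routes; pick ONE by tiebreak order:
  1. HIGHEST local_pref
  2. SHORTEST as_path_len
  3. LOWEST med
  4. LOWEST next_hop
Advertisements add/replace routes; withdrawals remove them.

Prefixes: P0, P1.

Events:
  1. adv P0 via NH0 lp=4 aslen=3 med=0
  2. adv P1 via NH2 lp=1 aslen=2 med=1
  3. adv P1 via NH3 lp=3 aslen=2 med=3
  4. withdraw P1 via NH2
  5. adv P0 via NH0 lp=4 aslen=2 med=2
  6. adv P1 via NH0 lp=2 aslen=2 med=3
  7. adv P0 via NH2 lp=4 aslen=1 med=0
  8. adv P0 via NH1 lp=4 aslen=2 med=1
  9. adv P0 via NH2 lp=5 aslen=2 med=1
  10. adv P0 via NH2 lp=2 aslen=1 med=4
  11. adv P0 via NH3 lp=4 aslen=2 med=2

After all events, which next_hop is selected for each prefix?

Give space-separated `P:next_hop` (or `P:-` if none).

Op 1: best P0=NH0 P1=-
Op 2: best P0=NH0 P1=NH2
Op 3: best P0=NH0 P1=NH3
Op 4: best P0=NH0 P1=NH3
Op 5: best P0=NH0 P1=NH3
Op 6: best P0=NH0 P1=NH3
Op 7: best P0=NH2 P1=NH3
Op 8: best P0=NH2 P1=NH3
Op 9: best P0=NH2 P1=NH3
Op 10: best P0=NH1 P1=NH3
Op 11: best P0=NH1 P1=NH3

Answer: P0:NH1 P1:NH3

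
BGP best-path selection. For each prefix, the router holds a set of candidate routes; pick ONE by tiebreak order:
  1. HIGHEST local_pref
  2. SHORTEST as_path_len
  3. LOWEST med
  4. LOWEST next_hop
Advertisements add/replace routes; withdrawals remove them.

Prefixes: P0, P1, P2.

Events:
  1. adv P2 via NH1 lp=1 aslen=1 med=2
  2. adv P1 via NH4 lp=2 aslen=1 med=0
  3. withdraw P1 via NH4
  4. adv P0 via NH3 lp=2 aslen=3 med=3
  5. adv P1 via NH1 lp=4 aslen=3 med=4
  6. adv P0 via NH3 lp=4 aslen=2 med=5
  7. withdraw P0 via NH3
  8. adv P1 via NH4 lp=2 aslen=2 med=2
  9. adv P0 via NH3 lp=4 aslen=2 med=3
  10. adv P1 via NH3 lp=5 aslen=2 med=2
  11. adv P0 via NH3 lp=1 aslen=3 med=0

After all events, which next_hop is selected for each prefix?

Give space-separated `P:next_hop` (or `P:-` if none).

Answer: P0:NH3 P1:NH3 P2:NH1

Derivation:
Op 1: best P0=- P1=- P2=NH1
Op 2: best P0=- P1=NH4 P2=NH1
Op 3: best P0=- P1=- P2=NH1
Op 4: best P0=NH3 P1=- P2=NH1
Op 5: best P0=NH3 P1=NH1 P2=NH1
Op 6: best P0=NH3 P1=NH1 P2=NH1
Op 7: best P0=- P1=NH1 P2=NH1
Op 8: best P0=- P1=NH1 P2=NH1
Op 9: best P0=NH3 P1=NH1 P2=NH1
Op 10: best P0=NH3 P1=NH3 P2=NH1
Op 11: best P0=NH3 P1=NH3 P2=NH1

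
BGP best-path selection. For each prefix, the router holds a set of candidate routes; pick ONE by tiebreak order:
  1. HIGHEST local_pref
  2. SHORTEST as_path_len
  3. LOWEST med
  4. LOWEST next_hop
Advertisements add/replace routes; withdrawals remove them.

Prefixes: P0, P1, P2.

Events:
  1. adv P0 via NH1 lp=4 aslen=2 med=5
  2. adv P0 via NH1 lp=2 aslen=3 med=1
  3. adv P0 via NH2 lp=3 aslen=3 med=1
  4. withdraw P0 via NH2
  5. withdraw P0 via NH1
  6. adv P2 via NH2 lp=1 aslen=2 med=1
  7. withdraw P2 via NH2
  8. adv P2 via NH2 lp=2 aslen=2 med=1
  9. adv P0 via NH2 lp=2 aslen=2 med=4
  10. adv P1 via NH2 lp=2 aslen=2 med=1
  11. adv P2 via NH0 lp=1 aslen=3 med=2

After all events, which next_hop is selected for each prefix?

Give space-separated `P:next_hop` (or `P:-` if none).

Op 1: best P0=NH1 P1=- P2=-
Op 2: best P0=NH1 P1=- P2=-
Op 3: best P0=NH2 P1=- P2=-
Op 4: best P0=NH1 P1=- P2=-
Op 5: best P0=- P1=- P2=-
Op 6: best P0=- P1=- P2=NH2
Op 7: best P0=- P1=- P2=-
Op 8: best P0=- P1=- P2=NH2
Op 9: best P0=NH2 P1=- P2=NH2
Op 10: best P0=NH2 P1=NH2 P2=NH2
Op 11: best P0=NH2 P1=NH2 P2=NH2

Answer: P0:NH2 P1:NH2 P2:NH2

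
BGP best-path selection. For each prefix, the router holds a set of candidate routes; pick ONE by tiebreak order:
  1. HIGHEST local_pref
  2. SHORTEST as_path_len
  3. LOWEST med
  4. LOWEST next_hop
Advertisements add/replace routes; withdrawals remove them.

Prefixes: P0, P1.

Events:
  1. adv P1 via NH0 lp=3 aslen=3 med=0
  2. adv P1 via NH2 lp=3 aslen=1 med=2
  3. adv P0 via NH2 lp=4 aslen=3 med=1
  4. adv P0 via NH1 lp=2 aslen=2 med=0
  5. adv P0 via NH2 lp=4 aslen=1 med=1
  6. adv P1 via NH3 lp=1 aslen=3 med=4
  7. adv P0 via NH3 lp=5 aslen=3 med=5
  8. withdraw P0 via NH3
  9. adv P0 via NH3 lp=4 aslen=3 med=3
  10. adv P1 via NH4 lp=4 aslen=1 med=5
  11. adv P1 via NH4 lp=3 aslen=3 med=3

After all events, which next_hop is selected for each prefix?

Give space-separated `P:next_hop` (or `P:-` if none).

Answer: P0:NH2 P1:NH2

Derivation:
Op 1: best P0=- P1=NH0
Op 2: best P0=- P1=NH2
Op 3: best P0=NH2 P1=NH2
Op 4: best P0=NH2 P1=NH2
Op 5: best P0=NH2 P1=NH2
Op 6: best P0=NH2 P1=NH2
Op 7: best P0=NH3 P1=NH2
Op 8: best P0=NH2 P1=NH2
Op 9: best P0=NH2 P1=NH2
Op 10: best P0=NH2 P1=NH4
Op 11: best P0=NH2 P1=NH2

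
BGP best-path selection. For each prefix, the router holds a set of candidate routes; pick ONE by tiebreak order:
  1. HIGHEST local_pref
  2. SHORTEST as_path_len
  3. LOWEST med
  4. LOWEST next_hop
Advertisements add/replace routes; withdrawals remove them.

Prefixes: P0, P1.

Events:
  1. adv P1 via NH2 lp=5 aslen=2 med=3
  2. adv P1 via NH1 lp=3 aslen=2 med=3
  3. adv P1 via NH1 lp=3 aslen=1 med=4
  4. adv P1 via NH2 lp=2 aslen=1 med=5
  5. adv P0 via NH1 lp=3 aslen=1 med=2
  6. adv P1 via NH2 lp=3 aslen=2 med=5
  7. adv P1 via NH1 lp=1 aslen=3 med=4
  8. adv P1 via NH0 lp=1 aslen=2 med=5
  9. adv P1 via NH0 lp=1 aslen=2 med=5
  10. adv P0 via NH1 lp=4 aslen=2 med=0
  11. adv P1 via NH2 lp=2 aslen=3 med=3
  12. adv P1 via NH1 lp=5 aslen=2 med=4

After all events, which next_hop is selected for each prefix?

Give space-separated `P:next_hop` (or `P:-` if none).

Op 1: best P0=- P1=NH2
Op 2: best P0=- P1=NH2
Op 3: best P0=- P1=NH2
Op 4: best P0=- P1=NH1
Op 5: best P0=NH1 P1=NH1
Op 6: best P0=NH1 P1=NH1
Op 7: best P0=NH1 P1=NH2
Op 8: best P0=NH1 P1=NH2
Op 9: best P0=NH1 P1=NH2
Op 10: best P0=NH1 P1=NH2
Op 11: best P0=NH1 P1=NH2
Op 12: best P0=NH1 P1=NH1

Answer: P0:NH1 P1:NH1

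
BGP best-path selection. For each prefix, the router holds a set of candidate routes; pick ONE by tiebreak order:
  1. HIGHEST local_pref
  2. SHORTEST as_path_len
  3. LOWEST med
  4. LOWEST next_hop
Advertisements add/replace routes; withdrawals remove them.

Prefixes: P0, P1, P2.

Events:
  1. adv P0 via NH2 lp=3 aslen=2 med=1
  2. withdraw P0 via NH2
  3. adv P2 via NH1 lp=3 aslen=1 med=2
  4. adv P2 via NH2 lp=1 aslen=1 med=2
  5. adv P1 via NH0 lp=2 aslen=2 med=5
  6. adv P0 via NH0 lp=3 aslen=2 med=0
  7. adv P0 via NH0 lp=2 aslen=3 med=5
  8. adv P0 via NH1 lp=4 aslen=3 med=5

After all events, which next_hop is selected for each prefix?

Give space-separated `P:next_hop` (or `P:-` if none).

Op 1: best P0=NH2 P1=- P2=-
Op 2: best P0=- P1=- P2=-
Op 3: best P0=- P1=- P2=NH1
Op 4: best P0=- P1=- P2=NH1
Op 5: best P0=- P1=NH0 P2=NH1
Op 6: best P0=NH0 P1=NH0 P2=NH1
Op 7: best P0=NH0 P1=NH0 P2=NH1
Op 8: best P0=NH1 P1=NH0 P2=NH1

Answer: P0:NH1 P1:NH0 P2:NH1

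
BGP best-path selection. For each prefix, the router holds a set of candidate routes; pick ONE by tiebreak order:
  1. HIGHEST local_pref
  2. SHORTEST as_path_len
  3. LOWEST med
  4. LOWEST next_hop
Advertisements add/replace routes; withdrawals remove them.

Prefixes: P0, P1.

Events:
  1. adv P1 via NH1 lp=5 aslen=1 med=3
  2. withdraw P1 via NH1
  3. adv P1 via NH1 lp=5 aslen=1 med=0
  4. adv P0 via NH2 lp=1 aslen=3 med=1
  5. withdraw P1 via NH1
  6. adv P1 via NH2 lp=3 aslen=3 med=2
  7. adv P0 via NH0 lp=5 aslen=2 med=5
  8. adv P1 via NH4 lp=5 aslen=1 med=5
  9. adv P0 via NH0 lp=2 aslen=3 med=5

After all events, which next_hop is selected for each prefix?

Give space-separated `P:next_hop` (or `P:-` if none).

Op 1: best P0=- P1=NH1
Op 2: best P0=- P1=-
Op 3: best P0=- P1=NH1
Op 4: best P0=NH2 P1=NH1
Op 5: best P0=NH2 P1=-
Op 6: best P0=NH2 P1=NH2
Op 7: best P0=NH0 P1=NH2
Op 8: best P0=NH0 P1=NH4
Op 9: best P0=NH0 P1=NH4

Answer: P0:NH0 P1:NH4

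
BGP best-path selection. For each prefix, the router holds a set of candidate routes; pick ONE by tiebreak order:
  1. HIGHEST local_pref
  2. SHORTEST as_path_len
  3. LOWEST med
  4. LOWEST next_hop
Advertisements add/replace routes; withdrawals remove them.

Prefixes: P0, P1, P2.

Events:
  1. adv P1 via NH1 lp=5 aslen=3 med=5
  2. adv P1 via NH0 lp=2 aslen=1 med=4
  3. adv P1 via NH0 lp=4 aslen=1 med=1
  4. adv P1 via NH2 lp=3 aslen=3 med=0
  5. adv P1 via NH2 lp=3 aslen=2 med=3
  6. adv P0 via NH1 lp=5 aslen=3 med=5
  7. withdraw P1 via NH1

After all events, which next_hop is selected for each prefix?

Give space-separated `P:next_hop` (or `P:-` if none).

Answer: P0:NH1 P1:NH0 P2:-

Derivation:
Op 1: best P0=- P1=NH1 P2=-
Op 2: best P0=- P1=NH1 P2=-
Op 3: best P0=- P1=NH1 P2=-
Op 4: best P0=- P1=NH1 P2=-
Op 5: best P0=- P1=NH1 P2=-
Op 6: best P0=NH1 P1=NH1 P2=-
Op 7: best P0=NH1 P1=NH0 P2=-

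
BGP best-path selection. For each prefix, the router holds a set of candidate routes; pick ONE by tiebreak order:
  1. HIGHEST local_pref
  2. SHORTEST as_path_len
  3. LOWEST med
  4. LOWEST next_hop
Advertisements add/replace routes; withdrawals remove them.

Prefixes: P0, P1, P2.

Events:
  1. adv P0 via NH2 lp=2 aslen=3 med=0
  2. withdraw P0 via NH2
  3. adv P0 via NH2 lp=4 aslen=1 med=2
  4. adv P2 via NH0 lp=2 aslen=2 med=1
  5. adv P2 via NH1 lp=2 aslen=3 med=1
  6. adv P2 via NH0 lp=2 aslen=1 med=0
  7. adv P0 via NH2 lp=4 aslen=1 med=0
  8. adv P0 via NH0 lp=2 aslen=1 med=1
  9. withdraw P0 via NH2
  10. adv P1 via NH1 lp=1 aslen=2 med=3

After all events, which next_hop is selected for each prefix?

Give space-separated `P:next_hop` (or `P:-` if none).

Op 1: best P0=NH2 P1=- P2=-
Op 2: best P0=- P1=- P2=-
Op 3: best P0=NH2 P1=- P2=-
Op 4: best P0=NH2 P1=- P2=NH0
Op 5: best P0=NH2 P1=- P2=NH0
Op 6: best P0=NH2 P1=- P2=NH0
Op 7: best P0=NH2 P1=- P2=NH0
Op 8: best P0=NH2 P1=- P2=NH0
Op 9: best P0=NH0 P1=- P2=NH0
Op 10: best P0=NH0 P1=NH1 P2=NH0

Answer: P0:NH0 P1:NH1 P2:NH0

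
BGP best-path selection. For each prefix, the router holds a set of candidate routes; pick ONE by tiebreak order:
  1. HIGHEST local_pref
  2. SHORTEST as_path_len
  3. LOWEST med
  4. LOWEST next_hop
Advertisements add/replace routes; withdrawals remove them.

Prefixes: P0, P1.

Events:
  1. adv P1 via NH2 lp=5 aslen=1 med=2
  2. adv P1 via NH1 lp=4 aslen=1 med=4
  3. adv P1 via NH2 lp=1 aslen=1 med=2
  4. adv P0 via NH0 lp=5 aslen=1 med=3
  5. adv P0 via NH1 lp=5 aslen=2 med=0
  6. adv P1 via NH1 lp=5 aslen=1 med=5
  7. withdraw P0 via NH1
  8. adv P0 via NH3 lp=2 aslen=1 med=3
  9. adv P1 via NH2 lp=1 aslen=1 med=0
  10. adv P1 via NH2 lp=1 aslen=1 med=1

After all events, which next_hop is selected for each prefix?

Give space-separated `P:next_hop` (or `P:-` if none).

Answer: P0:NH0 P1:NH1

Derivation:
Op 1: best P0=- P1=NH2
Op 2: best P0=- P1=NH2
Op 3: best P0=- P1=NH1
Op 4: best P0=NH0 P1=NH1
Op 5: best P0=NH0 P1=NH1
Op 6: best P0=NH0 P1=NH1
Op 7: best P0=NH0 P1=NH1
Op 8: best P0=NH0 P1=NH1
Op 9: best P0=NH0 P1=NH1
Op 10: best P0=NH0 P1=NH1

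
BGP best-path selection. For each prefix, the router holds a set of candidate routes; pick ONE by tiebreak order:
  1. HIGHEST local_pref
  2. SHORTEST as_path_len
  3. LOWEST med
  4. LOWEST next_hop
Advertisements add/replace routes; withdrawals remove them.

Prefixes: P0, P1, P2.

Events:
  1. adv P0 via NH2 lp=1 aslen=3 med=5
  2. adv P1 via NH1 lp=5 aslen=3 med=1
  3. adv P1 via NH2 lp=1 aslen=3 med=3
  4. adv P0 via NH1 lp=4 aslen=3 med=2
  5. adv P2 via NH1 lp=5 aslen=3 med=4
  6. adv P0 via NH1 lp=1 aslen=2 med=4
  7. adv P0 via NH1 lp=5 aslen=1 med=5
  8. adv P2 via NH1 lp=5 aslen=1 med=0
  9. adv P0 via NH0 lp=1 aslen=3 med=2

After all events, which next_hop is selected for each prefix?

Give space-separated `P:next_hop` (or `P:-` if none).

Op 1: best P0=NH2 P1=- P2=-
Op 2: best P0=NH2 P1=NH1 P2=-
Op 3: best P0=NH2 P1=NH1 P2=-
Op 4: best P0=NH1 P1=NH1 P2=-
Op 5: best P0=NH1 P1=NH1 P2=NH1
Op 6: best P0=NH1 P1=NH1 P2=NH1
Op 7: best P0=NH1 P1=NH1 P2=NH1
Op 8: best P0=NH1 P1=NH1 P2=NH1
Op 9: best P0=NH1 P1=NH1 P2=NH1

Answer: P0:NH1 P1:NH1 P2:NH1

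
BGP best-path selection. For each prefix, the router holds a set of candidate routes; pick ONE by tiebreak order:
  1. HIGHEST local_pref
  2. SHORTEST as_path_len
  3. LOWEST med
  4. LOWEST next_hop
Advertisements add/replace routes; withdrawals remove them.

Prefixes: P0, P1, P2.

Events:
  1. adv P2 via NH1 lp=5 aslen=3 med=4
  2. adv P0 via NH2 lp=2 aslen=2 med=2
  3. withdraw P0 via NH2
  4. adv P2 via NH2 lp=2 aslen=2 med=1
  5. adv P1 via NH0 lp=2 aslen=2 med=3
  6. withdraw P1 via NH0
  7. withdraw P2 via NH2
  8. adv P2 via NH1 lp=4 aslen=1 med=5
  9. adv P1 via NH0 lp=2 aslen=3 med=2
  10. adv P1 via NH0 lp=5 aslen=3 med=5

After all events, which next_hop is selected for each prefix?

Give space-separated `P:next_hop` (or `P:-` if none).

Op 1: best P0=- P1=- P2=NH1
Op 2: best P0=NH2 P1=- P2=NH1
Op 3: best P0=- P1=- P2=NH1
Op 4: best P0=- P1=- P2=NH1
Op 5: best P0=- P1=NH0 P2=NH1
Op 6: best P0=- P1=- P2=NH1
Op 7: best P0=- P1=- P2=NH1
Op 8: best P0=- P1=- P2=NH1
Op 9: best P0=- P1=NH0 P2=NH1
Op 10: best P0=- P1=NH0 P2=NH1

Answer: P0:- P1:NH0 P2:NH1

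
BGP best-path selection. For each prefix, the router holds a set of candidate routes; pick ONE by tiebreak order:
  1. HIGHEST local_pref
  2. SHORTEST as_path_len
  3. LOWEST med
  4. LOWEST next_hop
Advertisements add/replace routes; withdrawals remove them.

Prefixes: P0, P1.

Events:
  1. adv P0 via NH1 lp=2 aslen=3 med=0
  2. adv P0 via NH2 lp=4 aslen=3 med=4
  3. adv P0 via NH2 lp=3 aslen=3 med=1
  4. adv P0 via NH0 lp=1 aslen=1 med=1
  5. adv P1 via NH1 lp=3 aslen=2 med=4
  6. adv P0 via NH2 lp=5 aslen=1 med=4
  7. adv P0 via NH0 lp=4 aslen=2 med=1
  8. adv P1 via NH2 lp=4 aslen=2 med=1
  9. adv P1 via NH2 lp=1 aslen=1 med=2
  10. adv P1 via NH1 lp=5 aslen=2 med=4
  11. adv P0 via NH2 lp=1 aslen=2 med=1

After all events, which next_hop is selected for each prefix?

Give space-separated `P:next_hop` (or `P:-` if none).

Op 1: best P0=NH1 P1=-
Op 2: best P0=NH2 P1=-
Op 3: best P0=NH2 P1=-
Op 4: best P0=NH2 P1=-
Op 5: best P0=NH2 P1=NH1
Op 6: best P0=NH2 P1=NH1
Op 7: best P0=NH2 P1=NH1
Op 8: best P0=NH2 P1=NH2
Op 9: best P0=NH2 P1=NH1
Op 10: best P0=NH2 P1=NH1
Op 11: best P0=NH0 P1=NH1

Answer: P0:NH0 P1:NH1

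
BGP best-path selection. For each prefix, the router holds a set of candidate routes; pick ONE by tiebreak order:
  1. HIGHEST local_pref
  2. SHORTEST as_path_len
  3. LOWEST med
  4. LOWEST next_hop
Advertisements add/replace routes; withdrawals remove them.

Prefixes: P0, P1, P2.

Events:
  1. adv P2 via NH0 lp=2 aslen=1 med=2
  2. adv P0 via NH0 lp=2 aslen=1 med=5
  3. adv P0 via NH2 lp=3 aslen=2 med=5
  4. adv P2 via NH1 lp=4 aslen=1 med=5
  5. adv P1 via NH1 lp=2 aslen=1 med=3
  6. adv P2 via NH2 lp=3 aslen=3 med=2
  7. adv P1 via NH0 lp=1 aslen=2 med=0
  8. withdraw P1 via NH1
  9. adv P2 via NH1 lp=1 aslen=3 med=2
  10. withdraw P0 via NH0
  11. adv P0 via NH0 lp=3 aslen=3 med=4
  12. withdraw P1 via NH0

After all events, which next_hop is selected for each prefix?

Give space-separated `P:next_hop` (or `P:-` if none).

Answer: P0:NH2 P1:- P2:NH2

Derivation:
Op 1: best P0=- P1=- P2=NH0
Op 2: best P0=NH0 P1=- P2=NH0
Op 3: best P0=NH2 P1=- P2=NH0
Op 4: best P0=NH2 P1=- P2=NH1
Op 5: best P0=NH2 P1=NH1 P2=NH1
Op 6: best P0=NH2 P1=NH1 P2=NH1
Op 7: best P0=NH2 P1=NH1 P2=NH1
Op 8: best P0=NH2 P1=NH0 P2=NH1
Op 9: best P0=NH2 P1=NH0 P2=NH2
Op 10: best P0=NH2 P1=NH0 P2=NH2
Op 11: best P0=NH2 P1=NH0 P2=NH2
Op 12: best P0=NH2 P1=- P2=NH2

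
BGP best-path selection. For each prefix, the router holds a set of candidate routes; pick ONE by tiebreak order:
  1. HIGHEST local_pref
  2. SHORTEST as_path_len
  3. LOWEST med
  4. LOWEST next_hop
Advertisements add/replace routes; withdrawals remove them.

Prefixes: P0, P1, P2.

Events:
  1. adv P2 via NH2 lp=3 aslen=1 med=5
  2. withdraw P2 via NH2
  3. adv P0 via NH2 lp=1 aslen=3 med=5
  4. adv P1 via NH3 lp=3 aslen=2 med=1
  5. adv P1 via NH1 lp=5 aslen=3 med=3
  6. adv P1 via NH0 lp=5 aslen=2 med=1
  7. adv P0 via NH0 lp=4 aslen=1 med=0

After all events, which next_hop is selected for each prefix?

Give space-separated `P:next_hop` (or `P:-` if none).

Op 1: best P0=- P1=- P2=NH2
Op 2: best P0=- P1=- P2=-
Op 3: best P0=NH2 P1=- P2=-
Op 4: best P0=NH2 P1=NH3 P2=-
Op 5: best P0=NH2 P1=NH1 P2=-
Op 6: best P0=NH2 P1=NH0 P2=-
Op 7: best P0=NH0 P1=NH0 P2=-

Answer: P0:NH0 P1:NH0 P2:-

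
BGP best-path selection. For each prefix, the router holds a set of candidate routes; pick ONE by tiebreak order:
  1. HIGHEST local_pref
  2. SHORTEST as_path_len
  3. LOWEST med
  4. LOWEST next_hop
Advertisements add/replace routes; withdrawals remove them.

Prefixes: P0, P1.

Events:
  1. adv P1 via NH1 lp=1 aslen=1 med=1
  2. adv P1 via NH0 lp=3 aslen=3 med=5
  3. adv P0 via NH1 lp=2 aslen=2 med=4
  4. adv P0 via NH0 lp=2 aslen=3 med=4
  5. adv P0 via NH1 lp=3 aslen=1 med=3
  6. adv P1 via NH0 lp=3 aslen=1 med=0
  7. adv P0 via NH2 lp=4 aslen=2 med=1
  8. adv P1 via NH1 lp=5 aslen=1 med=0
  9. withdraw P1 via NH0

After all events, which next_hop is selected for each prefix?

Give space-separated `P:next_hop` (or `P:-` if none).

Answer: P0:NH2 P1:NH1

Derivation:
Op 1: best P0=- P1=NH1
Op 2: best P0=- P1=NH0
Op 3: best P0=NH1 P1=NH0
Op 4: best P0=NH1 P1=NH0
Op 5: best P0=NH1 P1=NH0
Op 6: best P0=NH1 P1=NH0
Op 7: best P0=NH2 P1=NH0
Op 8: best P0=NH2 P1=NH1
Op 9: best P0=NH2 P1=NH1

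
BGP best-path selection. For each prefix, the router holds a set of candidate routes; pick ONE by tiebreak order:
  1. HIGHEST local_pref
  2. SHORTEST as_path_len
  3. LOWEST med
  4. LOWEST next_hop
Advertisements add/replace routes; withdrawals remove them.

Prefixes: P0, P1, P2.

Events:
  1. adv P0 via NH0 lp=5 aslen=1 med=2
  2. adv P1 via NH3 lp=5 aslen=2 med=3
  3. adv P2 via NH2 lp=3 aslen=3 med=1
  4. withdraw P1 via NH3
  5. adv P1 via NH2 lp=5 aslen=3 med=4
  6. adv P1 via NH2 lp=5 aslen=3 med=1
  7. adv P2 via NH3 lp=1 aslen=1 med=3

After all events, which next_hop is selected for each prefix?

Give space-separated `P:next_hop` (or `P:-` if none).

Answer: P0:NH0 P1:NH2 P2:NH2

Derivation:
Op 1: best P0=NH0 P1=- P2=-
Op 2: best P0=NH0 P1=NH3 P2=-
Op 3: best P0=NH0 P1=NH3 P2=NH2
Op 4: best P0=NH0 P1=- P2=NH2
Op 5: best P0=NH0 P1=NH2 P2=NH2
Op 6: best P0=NH0 P1=NH2 P2=NH2
Op 7: best P0=NH0 P1=NH2 P2=NH2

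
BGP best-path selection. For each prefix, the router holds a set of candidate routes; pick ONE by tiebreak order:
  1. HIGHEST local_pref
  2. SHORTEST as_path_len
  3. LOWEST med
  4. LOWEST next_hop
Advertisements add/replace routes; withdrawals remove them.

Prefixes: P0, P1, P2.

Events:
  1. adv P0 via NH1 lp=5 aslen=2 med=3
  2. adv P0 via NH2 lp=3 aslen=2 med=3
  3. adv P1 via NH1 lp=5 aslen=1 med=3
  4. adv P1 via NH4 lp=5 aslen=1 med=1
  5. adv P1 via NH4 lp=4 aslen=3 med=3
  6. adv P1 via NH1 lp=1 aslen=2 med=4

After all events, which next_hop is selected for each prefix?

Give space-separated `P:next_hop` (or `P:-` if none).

Op 1: best P0=NH1 P1=- P2=-
Op 2: best P0=NH1 P1=- P2=-
Op 3: best P0=NH1 P1=NH1 P2=-
Op 4: best P0=NH1 P1=NH4 P2=-
Op 5: best P0=NH1 P1=NH1 P2=-
Op 6: best P0=NH1 P1=NH4 P2=-

Answer: P0:NH1 P1:NH4 P2:-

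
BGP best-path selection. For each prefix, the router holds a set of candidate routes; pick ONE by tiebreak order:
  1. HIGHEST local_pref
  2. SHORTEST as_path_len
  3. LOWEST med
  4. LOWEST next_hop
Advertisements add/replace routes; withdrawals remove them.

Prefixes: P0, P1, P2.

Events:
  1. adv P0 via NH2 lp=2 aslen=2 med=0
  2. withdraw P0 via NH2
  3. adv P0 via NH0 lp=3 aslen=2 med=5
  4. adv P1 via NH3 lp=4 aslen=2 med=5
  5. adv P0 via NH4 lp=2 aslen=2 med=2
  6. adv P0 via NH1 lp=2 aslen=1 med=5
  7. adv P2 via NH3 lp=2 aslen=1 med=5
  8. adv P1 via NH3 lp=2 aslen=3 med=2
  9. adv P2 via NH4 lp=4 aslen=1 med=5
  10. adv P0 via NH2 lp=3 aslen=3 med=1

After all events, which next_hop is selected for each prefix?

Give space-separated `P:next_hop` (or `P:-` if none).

Answer: P0:NH0 P1:NH3 P2:NH4

Derivation:
Op 1: best P0=NH2 P1=- P2=-
Op 2: best P0=- P1=- P2=-
Op 3: best P0=NH0 P1=- P2=-
Op 4: best P0=NH0 P1=NH3 P2=-
Op 5: best P0=NH0 P1=NH3 P2=-
Op 6: best P0=NH0 P1=NH3 P2=-
Op 7: best P0=NH0 P1=NH3 P2=NH3
Op 8: best P0=NH0 P1=NH3 P2=NH3
Op 9: best P0=NH0 P1=NH3 P2=NH4
Op 10: best P0=NH0 P1=NH3 P2=NH4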